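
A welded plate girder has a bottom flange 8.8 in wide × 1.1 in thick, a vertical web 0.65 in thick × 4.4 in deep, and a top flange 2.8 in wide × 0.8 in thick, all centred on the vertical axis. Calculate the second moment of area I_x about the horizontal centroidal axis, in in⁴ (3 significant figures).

I_x ≈ 64.8 in⁴

Split into non-overlapping primitives; take the origin at the lower-left of the bounding box.
Bottom plate: 8.8 × 1.1, A = 9.68 in², y = 0.55 in, Ī = 0.97607 in⁴.
Web plate: 0.65 × 4.4, A = 2.86 in², y = 3.3 in, Ī = 4.6141 in⁴.
Top plate: 2.8 × 0.8, A = 2.24 in², y = 5.9 in, Ī = 0.11947 in⁴.
Centroid: ȳ = ΣA·y / ΣA = 1.893 in.
Transfer each piece to the horizontal centroidal axis using Ī + A·d² with d = y − 1.893:
  bottom plate: d = -1.343 in → contributes +18.434 in⁴
  web plate: d = 1.407 in → contributes +10.276 in⁴
  top plate: d = 4.007 in → contributes +36.086 in⁴
Total I = 64.796 in⁴.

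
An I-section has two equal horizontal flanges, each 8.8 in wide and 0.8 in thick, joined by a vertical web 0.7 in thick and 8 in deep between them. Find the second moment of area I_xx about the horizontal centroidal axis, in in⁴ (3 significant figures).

I_xx ≈ 303 in⁴

Break the section into simple shapes (no overlaps), measuring from the bottom-left corner of the bounding box.
Bottom flange: 8.8 × 0.8, A = 7.04 in², y = 0.4 in, Ī = 0.37547 in⁴.
Web: 0.7 × 8, A = 5.6 in², y = 4.8 in, Ī = 29.867 in⁴.
Top flange: 8.8 × 0.8, A = 7.04 in², y = 9.2 in, Ī = 0.37547 in⁴.
By symmetry the centroid is at mid-height, ȳ = 4.8 in.
Transfer each piece to the horizontal centroidal axis using Ī + A·d² with d = y − 4.8:
  bottom flange: d = -4.4 in → contributes +136.67 in⁴
  web: d = 0 in → contributes +29.867 in⁴
  top flange: d = 4.4 in → contributes +136.67 in⁴
Total I = 303.21 in⁴.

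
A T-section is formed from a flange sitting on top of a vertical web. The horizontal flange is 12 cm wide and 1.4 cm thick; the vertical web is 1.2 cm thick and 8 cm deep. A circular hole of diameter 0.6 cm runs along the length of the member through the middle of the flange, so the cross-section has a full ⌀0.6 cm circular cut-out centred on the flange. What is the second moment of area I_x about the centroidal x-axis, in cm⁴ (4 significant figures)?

Treat the section as a set of non-overlapping primitives; coordinates are from the bounding-box lower-left.
Flange: 12 × 1.4, A = 16.8 cm², y = 8.7 cm, Ī = 2.744 cm⁴.
Web: 1.2 × 8, A = 9.6 cm², y = 4 cm, Ī = 51.2 cm⁴.
Hole (subtracted): ⌀0.6, A = 0.282743 cm², y = 8.7 cm, Ī = 0.00636173 cm⁴.
Centroid: ȳ = ΣA·y / ΣA = 6.97241 cm.
Transfer each piece to the centroidal x-axis using Ī + A·d² with d = y − 6.97241:
  flange: d = 1.72759 cm → contributes +52.8849 cm⁴
  web: d = -2.97241 cm → contributes +136.018 cm⁴
  hole: d = 1.72759 cm → contributes −0.850232 cm⁴
Total I = 188.053 cm⁴.

I_x ≈ 188.1 cm⁴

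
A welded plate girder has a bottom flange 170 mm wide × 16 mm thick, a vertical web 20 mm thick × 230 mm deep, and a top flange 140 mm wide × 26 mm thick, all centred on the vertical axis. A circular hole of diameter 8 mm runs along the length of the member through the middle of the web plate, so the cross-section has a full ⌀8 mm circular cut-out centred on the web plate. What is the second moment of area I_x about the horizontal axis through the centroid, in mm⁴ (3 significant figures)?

Decompose the section into non-overlapping parts with the origin at the bottom-left of its bounding rectangle.
Bottom plate: 170 × 16, A = 2 720 mm², y = 8 mm, Ī = 58 027 mm⁴.
Web plate: 20 × 230, A = 4 600 mm², y = 131 mm, Ī = 20 278 333 mm⁴.
Top plate: 140 × 26, A = 3 640 mm², y = 259 mm, Ī = 205 053 mm⁴.
Hole (subtracted): ⌀8, A = 50.265 mm², y = 131 mm, Ī = 201.06 mm⁴.
Centroid: ȳ = ΣA·y / ΣA = 143.04 mm.
Transfer each piece to the horizontal axis through the centroid using Ī + A·d² with d = y − 143.04:
  bottom plate: d = -135.04 mm → contributes +49 659 865 mm⁴
  web plate: d = -12.041 mm → contributes +20 945 226 mm⁴
  top plate: d = 115.96 mm → contributes +49 150 594 mm⁴
  hole: d = -12.041 mm → contributes −7488.4 mm⁴
Total I = 119 748 196 mm⁴.

I_x ≈ 1.20 × 10⁸ mm⁴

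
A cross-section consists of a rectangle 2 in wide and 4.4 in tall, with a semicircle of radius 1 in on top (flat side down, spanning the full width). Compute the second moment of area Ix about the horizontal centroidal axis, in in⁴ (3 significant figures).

Treat the section as a set of non-overlapping primitives; coordinates are from the bounding-box lower-left.
Rectangular body: 2 × 4.4, A = 8.8 in², y = 2.2 in, Ī = 14.197 in⁴.
Semicircular cap: semicircle r = 1, A = 1.5708 in², y = 4.8244 in, Ī = 0.10976 in⁴.
Centroid: ȳ = ΣA·y / ΣA = 2.5975 in.
Transfer each piece to the horizontal centroidal axis using Ī + A·d² with d = y − 2.5975:
  rectangular body: d = -0.3975 in → contributes +15.588 in⁴
  semicircular cap: d = 2.2269 in → contributes +7.8995 in⁴
Total I = 23.487 in⁴.

Ix ≈ 23.5 in⁴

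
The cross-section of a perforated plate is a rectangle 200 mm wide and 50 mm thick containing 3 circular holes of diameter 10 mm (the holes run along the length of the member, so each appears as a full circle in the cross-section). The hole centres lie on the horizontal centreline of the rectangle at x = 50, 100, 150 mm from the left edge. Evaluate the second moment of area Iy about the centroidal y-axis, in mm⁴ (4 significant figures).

Decompose the section into non-overlapping parts with the origin at the bottom-left of its bounding rectangle.
Plate: 200 × 50, A = 10 000 mm², x = 100 mm, Ī = 33 333 333 mm⁴.
Hole 1 (subtracted): ⌀10, A = 78.5398 mm², x = 50 mm, Ī = 490.874 mm⁴.
Hole 2 (subtracted): ⌀10, A = 78.5398 mm², x = 100 mm, Ī = 490.874 mm⁴.
Hole 3 (subtracted): ⌀10, A = 78.5398 mm², x = 150 mm, Ī = 490.874 mm⁴.
By symmetry the centroid is at mid-width, x̄ = 100 mm.
Transfer each piece to the centroidal y-axis using Ī + A·d² with d = x − 100:
  plate: d = 0 mm → contributes +33 333 333 mm⁴
  hole 1: d = -50 mm → contributes −196 840 mm⁴
  hole 2: d = 0 mm → contributes −490.874 mm⁴
  hole 3: d = 50 mm → contributes −196 840 mm⁴
Total I = 32 939 162 mm⁴.

Iy ≈ 3.294 × 10⁷ mm⁴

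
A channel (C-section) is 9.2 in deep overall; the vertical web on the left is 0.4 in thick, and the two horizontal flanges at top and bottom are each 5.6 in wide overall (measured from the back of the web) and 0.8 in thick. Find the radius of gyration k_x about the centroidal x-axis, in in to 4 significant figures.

Split into non-overlapping primitives; take the origin at the lower-left of the bounding box.
Web: 0.4 × 9.2, A = 3.68 in², y = 4.6 in, Ī = 25.9563 in⁴.
Top flange (beyond web): 5.2 × 0.8, A = 4.16 in², y = 8.8 in, Ī = 0.221867 in⁴.
Bottom flange (beyond web): 5.2 × 0.8, A = 4.16 in², y = 0.4 in, Ī = 0.221867 in⁴.
By symmetry the centroid is at mid-height, ȳ = 4.6 in.
Transfer each piece to the centroidal x-axis using Ī + A·d² with d = y − 4.6:
  web: d = 0 in → contributes +25.9563 in⁴
  top flange (beyond web): d = 4.2 in → contributes +73.6043 in⁴
  bottom flange (beyond web): d = -4.2 in → contributes +73.6043 in⁴
Total I = 173.165 in⁴.
Radius of gyration: k = √(I/A) = √(173.165 / 12) = 3.79874 in.

k_x ≈ 3.799 in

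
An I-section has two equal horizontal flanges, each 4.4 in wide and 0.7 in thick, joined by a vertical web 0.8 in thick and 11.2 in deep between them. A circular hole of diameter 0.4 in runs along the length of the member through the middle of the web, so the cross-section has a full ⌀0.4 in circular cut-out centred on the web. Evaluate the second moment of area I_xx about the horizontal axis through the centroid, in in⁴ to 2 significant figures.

Decompose the section into non-overlapping parts with the origin at the bottom-left of its bounding rectangle.
Bottom flange: 4.4 × 0.7, A = 3.08 in², y = 0.35 in, Ī = 0.1258 in⁴.
Web: 0.8 × 11.2, A = 8.96 in², y = 6.3 in, Ī = 93.66 in⁴.
Top flange: 4.4 × 0.7, A = 3.08 in², y = 12.25 in, Ī = 0.1258 in⁴.
Hole (subtracted): ⌀0.4, A = 0.1257 in², y = 6.3 in, Ī = 0.001257 in⁴.
By symmetry the centroid is at mid-height, ȳ = 6.3 in.
Transfer each piece to the horizontal axis through the centroid using Ī + A·d² with d = y − 6.3:
  bottom flange: d = -5.95 in → contributes +109.2 in⁴
  web: d = 0 in → contributes +93.66 in⁴
  top flange: d = 5.95 in → contributes +109.2 in⁴
  hole: d = 0 in → contributes −0.001257 in⁴
Total I = 312 in⁴.

I_xx ≈ 310 in⁴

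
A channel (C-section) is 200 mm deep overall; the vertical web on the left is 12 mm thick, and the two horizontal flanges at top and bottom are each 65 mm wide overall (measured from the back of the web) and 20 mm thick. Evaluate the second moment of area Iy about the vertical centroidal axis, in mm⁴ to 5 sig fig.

Iy ≈ 1.7140 × 10⁶ mm⁴

Break the section into simple shapes (no overlaps), measuring from the bottom-left corner of the bounding box.
Web: 12 × 200, A = 2 400 mm², x = 6 mm, Ī = 28 800 mm⁴.
Top flange (beyond web): 53 × 20, A = 1 060 mm², x = 38.5 mm, Ī = 248128.3 mm⁴.
Bottom flange (beyond web): 53 × 20, A = 1 060 mm², x = 38.5 mm, Ī = 248128.3 mm⁴.
Centroid: x̄ = ΣA·x / ΣA = 21.24336 mm.
Transfer each piece to the vertical centroidal axis using Ī + A·d² with d = x − 21.24336:
  web: d = -15.24336 mm → contributes +586464.3 mm⁴
  top flange (beyond web): d = 17.25664 mm → contributes +563787.4 mm⁴
  bottom flange (beyond web): d = 17.25664 mm → contributes +563787.4 mm⁴
Total I = 1 714 039 mm⁴.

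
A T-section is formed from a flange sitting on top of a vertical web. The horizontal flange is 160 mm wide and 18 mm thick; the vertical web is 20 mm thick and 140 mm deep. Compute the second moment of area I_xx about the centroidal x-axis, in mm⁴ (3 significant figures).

I_xx ≈ 1.35 × 10⁷ mm⁴

Split into non-overlapping primitives; take the origin at the lower-left of the bounding box.
Flange: 160 × 18, A = 2 880 mm², y = 149 mm, Ī = 77 760 mm⁴.
Web: 20 × 140, A = 2 800 mm², y = 70 mm, Ī = 4 573 333 mm⁴.
Centroid: ȳ = ΣA·y / ΣA = 110.06 mm.
Transfer each piece to the centroidal x-axis using Ī + A·d² with d = y − 110.06:
  flange: d = 38.944 mm → contributes +4 445 593 mm⁴
  web: d = -40.056 mm → contributes +9 065 962 mm⁴
Total I = 13 511 555 mm⁴.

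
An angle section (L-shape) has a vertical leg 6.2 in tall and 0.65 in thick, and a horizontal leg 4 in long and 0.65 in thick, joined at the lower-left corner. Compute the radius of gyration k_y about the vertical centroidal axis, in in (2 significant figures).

Split into non-overlapping primitives; take the origin at the lower-left of the bounding box.
Vertical leg: 0.65 × 6.2, A = 4.03 in², x = 0.325 in, Ī = 0.1419 in⁴.
Horizontal leg (remainder): 3.35 × 0.65, A = 2.178 in², x = 2.325 in, Ī = 2.036 in⁴.
Centroid: x̄ = ΣA·x / ΣA = 1.027 in.
Transfer each piece to the vertical centroidal axis using Ī + A·d² with d = x − 1.027:
  vertical leg: d = -0.7016 in → contributes +2.125 in⁴
  horizontal leg (remainder): d = 1.298 in → contributes +5.708 in⁴
Total I = 7.833 in⁴.
Radius of gyration: k = √(I/A) = √(7.833 / 6.208) = 1.123 in.

k_y ≈ 1.1 in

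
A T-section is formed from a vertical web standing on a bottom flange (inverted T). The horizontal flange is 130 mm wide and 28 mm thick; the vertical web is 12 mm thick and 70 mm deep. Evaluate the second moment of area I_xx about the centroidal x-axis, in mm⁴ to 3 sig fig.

Break the section into simple shapes (no overlaps), measuring from the bottom-left corner of the bounding box.
Flange: 130 × 28, A = 3 640 mm², y = 14 mm, Ī = 237 813 mm⁴.
Web: 12 × 70, A = 840 mm², y = 63 mm, Ī = 343 000 mm⁴.
Centroid: ȳ = ΣA·y / ΣA = 23.188 mm.
Transfer each piece to the centroidal x-axis using Ī + A·d² with d = y − 23.188:
  flange: d = -9.1875 mm → contributes +545 066 mm⁴
  web: d = 39.813 mm → contributes +1 674 430 mm⁴
Total I = 2 219 496 mm⁴.

I_xx ≈ 2.22 × 10⁶ mm⁴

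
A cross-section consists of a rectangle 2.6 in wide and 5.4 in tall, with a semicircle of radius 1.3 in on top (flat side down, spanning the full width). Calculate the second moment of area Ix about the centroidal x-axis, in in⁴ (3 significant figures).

Break the section into simple shapes (no overlaps), measuring from the bottom-left corner of the bounding box.
Rectangular body: 2.6 × 5.4, A = 14.04 in², y = 2.7 in, Ī = 34.117 in⁴.
Semicircular cap: semicircle r = 1.3, A = 2.6546 in², y = 5.9517 in, Ī = 0.31348 in⁴.
Centroid: ȳ = ΣA·y / ΣA = 3.2171 in.
Transfer each piece to the centroidal x-axis using Ī + A·d² with d = y − 3.2171:
  rectangular body: d = -0.51706 in → contributes +37.871 in⁴
  semicircular cap: d = 2.7347 in → contributes +20.166 in⁴
Total I = 58.037 in⁴.

Ix ≈ 58.0 in⁴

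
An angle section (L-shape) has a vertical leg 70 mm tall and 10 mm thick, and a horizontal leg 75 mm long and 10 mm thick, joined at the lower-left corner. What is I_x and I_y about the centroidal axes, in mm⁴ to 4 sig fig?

I_x ≈ 5.946 × 10⁵ mm⁴, I_y ≈ 7.086 × 10⁵ mm⁴

Treat the section as a set of non-overlapping primitives; coordinates are from the bounding-box lower-left.
Vertical leg: 10 × 70, A = 700 mm², y = 35 mm, Ī = 285 833 mm⁴.
Horizontal leg (remainder): 65 × 10, A = 650 mm², y = 5 mm, Ī = 5416.67 mm⁴.
Centroid: ȳ = ΣA·y / ΣA = 20.5556 mm.
Transfer each piece to the centroidal x-axis using Ī + A·d² with d = y − 20.5556:
  vertical leg: d = 14.4444 mm → contributes +431 883 mm⁴
  horizontal leg (remainder): d = -15.5556 mm → contributes +162 701 mm⁴
Total I = 594 583 mm⁴.
For the y-axis: x̄ = 23.0556 mm.
Repeating about the centroidal y-axis gives I_y = 708 646 mm⁴.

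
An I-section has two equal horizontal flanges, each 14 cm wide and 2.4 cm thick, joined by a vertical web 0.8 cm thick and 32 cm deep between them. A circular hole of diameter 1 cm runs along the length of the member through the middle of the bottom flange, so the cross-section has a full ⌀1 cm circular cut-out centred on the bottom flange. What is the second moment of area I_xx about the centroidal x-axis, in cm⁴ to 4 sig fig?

Split into non-overlapping primitives; take the origin at the lower-left of the bounding box.
Bottom flange: 14 × 2.4, A = 33.6 cm², y = 1.2 cm, Ī = 16.128 cm⁴.
Web: 0.8 × 32, A = 25.6 cm², y = 18.4 cm, Ī = 2184.53 cm⁴.
Top flange: 14 × 2.4, A = 33.6 cm², y = 35.6 cm, Ī = 16.128 cm⁴.
Hole (subtracted): ⌀1, A = 0.785398 cm², y = 1.2 cm, Ī = 0.0490874 cm⁴.
Centroid: ȳ = ΣA·y / ΣA = 18.5468 cm.
Transfer each piece to the centroidal x-axis using Ī + A·d² with d = y − 18.5468:
  bottom flange: d = -17.3468 cm → contributes +10126.8 cm⁴
  web: d = -0.146812 cm → contributes +2185.09 cm⁴
  top flange: d = 17.0532 cm → contributes +9787.39 cm⁴
  hole: d = -17.3468 cm → contributes −236.385 cm⁴
Total I = 21862.9 cm⁴.

I_xx ≈ 2.186 × 10⁴ cm⁴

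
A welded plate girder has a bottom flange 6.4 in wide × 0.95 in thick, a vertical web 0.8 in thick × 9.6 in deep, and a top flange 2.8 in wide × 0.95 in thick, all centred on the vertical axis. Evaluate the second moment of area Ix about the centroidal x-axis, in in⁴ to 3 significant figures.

Break the section into simple shapes (no overlaps), measuring from the bottom-left corner of the bounding box.
Bottom plate: 6.4 × 0.95, A = 6.08 in², y = 0.475 in, Ī = 0.45727 in⁴.
Web plate: 0.8 × 9.6, A = 7.68 in², y = 5.75 in, Ī = 58.982 in⁴.
Top plate: 2.8 × 0.95, A = 2.66 in², y = 11.025 in, Ī = 0.20005 in⁴.
Centroid: ȳ = ΣA·y / ΣA = 4.6513 in.
Transfer each piece to the centroidal x-axis using Ī + A·d² with d = y − 4.6513:
  bottom plate: d = -4.1763 in → contributes +106.5 in⁴
  web plate: d = 1.0987 in → contributes +68.253 in⁴
  top plate: d = 6.3737 in → contributes +108.26 in⁴
Total I = 283.01 in⁴.

Ix ≈ 283 in⁴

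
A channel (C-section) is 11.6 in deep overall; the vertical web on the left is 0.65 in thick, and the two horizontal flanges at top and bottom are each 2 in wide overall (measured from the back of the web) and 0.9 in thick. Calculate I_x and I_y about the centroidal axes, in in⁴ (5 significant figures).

Decompose the section into non-overlapping parts with the origin at the bottom-left of its bounding rectangle.
Web: 0.65 × 11.6, A = 7.54 in², y = 5.8 in, Ī = 84.54853 in⁴.
Top flange (beyond web): 1.35 × 0.9, A = 1.215 in², y = 11.15 in, Ī = 0.0820125 in⁴.
Bottom flange (beyond web): 1.35 × 0.9, A = 1.215 in², y = 0.45 in, Ī = 0.0820125 in⁴.
By symmetry the centroid is at mid-height, ȳ = 5.8 in.
Transfer each piece to the centroidal x-axis using Ī + A·d² with d = y − 5.8:
  web: d = 0 in → contributes +84.54853 in⁴
  top flange (beyond web): d = 5.35 in → contributes +34.85835 in⁴
  bottom flange (beyond web): d = -5.35 in → contributes +34.85835 in⁴
Total I = 154.2652 in⁴.
For the y-axis: x̄ = 0.5687312 in.
Repeating about the centroidal y-axis gives I_y = 2.47226 in⁴.

I_x ≈ 154.27 in⁴, I_y ≈ 2.4723 in⁴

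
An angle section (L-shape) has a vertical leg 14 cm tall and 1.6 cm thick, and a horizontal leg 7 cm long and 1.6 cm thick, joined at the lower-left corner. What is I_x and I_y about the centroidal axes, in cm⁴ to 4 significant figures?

I_x ≈ 607.4 cm⁴, I_y ≈ 102.2 cm⁴

Treat the section as a set of non-overlapping primitives; coordinates are from the bounding-box lower-left.
Vertical leg: 1.6 × 14, A = 22.4 cm², y = 7 cm, Ī = 365.867 cm⁴.
Horizontal leg (remainder): 5.4 × 1.6, A = 8.64 cm², y = 0.8 cm, Ī = 1.8432 cm⁴.
Centroid: ȳ = ΣA·y / ΣA = 5.27423 cm.
Transfer each piece to the centroidal x-axis using Ī + A·d² with d = y − 5.27423:
  vertical leg: d = 1.72577 cm → contributes +432.58 cm⁴
  horizontal leg (remainder): d = -4.47423 cm → contributes +174.805 cm⁴
Total I = 607.385 cm⁴.
For the y-axis: x̄ = 1.77423 cm.
Repeating about the centroidal y-axis gives I_y = 102.153 cm⁴.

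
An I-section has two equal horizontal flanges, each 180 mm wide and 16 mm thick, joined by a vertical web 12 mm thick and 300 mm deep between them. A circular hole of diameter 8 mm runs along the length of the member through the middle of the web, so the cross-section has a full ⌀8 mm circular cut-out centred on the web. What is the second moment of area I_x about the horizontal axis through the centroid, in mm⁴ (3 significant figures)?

I_x ≈ 1.71 × 10⁸ mm⁴

Treat the section as a set of non-overlapping primitives; coordinates are from the bounding-box lower-left.
Bottom flange: 180 × 16, A = 2 880 mm², y = 8 mm, Ī = 61 440 mm⁴.
Web: 12 × 300, A = 3 600 mm², y = 166 mm, Ī = 27 000 000 mm⁴.
Top flange: 180 × 16, A = 2 880 mm², y = 324 mm, Ī = 61 440 mm⁴.
Hole (subtracted): ⌀8, A = 50.265 mm², y = 166 mm, Ī = 201.06 mm⁴.
By symmetry the centroid is at mid-height, ȳ = 166 mm.
Transfer each piece to the horizontal axis through the centroid using Ī + A·d² with d = y − 166:
  bottom flange: d = -158 mm → contributes +71 957 760 mm⁴
  web: d = 0 mm → contributes +27 000 000 mm⁴
  top flange: d = 158 mm → contributes +71 957 760 mm⁴
  hole: d = 0 mm → contributes −201.06 mm⁴
Total I = 170 915 319 mm⁴.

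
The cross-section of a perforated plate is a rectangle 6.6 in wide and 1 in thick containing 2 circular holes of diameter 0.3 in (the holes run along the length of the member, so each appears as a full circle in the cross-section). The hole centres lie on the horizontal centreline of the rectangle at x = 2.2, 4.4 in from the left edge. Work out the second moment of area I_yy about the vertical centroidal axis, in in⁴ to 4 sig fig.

Split into non-overlapping primitives; take the origin at the lower-left of the bounding box.
Plate: 6.6 × 1, A = 6.6 in², x = 3.3 in, Ī = 23.958 in⁴.
Hole 1 (subtracted): ⌀0.3, A = 0.0706858 in², x = 2.2 in, Ī = 0.000397608 in⁴.
Hole 2 (subtracted): ⌀0.3, A = 0.0706858 in², x = 4.4 in, Ī = 0.000397608 in⁴.
By symmetry the centroid is at mid-width, x̄ = 3.3 in.
Transfer each piece to the vertical centroidal axis using Ī + A·d² with d = x − 3.3:
  plate: d = 0 in → contributes +23.958 in⁴
  hole 1: d = -1.1 in → contributes −0.0859275 in⁴
  hole 2: d = 1.1 in → contributes −0.0859275 in⁴
Total I = 23.7861 in⁴.

I_yy ≈ 23.79 in⁴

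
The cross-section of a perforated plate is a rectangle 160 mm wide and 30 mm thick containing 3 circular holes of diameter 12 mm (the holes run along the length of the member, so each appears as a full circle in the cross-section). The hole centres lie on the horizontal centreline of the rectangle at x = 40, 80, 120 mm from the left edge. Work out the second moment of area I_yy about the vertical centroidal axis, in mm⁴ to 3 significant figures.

I_yy ≈ 9.88 × 10⁶ mm⁴

Decompose the section into non-overlapping parts with the origin at the bottom-left of its bounding rectangle.
Plate: 160 × 30, A = 4 800 mm², x = 80 mm, Ī = 10 240 000 mm⁴.
Hole 1 (subtracted): ⌀12, A = 113.1 mm², x = 40 mm, Ī = 1017.9 mm⁴.
Hole 2 (subtracted): ⌀12, A = 113.1 mm², x = 80 mm, Ī = 1017.9 mm⁴.
Hole 3 (subtracted): ⌀12, A = 113.1 mm², x = 120 mm, Ī = 1017.9 mm⁴.
By symmetry the centroid is at mid-width, x̄ = 80 mm.
Transfer each piece to the vertical centroidal axis using Ī + A·d² with d = x − 80:
  plate: d = 0 mm → contributes +10 240 000 mm⁴
  hole 1: d = -40 mm → contributes −181 974 mm⁴
  hole 2: d = 0 mm → contributes −1017.9 mm⁴
  hole 3: d = 40 mm → contributes −181 974 mm⁴
Total I = 9 875 035 mm⁴.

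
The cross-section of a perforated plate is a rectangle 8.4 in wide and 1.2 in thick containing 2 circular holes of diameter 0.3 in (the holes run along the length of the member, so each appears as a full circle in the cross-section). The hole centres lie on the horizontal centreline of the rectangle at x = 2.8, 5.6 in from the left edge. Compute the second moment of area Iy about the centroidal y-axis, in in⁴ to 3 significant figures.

Iy ≈ 59.0 in⁴

Split into non-overlapping primitives; take the origin at the lower-left of the bounding box.
Plate: 8.4 × 1.2, A = 10.08 in², x = 4.2 in, Ī = 59.27 in⁴.
Hole 1 (subtracted): ⌀0.3, A = 0.070686 in², x = 2.8 in, Ī = 0.00039761 in⁴.
Hole 2 (subtracted): ⌀0.3, A = 0.070686 in², x = 5.6 in, Ī = 0.00039761 in⁴.
By symmetry the centroid is at mid-width, x̄ = 4.2 in.
Transfer each piece to the centroidal y-axis using Ī + A·d² with d = x − 4.2:
  plate: d = 0 in → contributes +59.27 in⁴
  hole 1: d = -1.4 in → contributes −0.13894 in⁴
  hole 2: d = 1.4 in → contributes −0.13894 in⁴
Total I = 58.993 in⁴.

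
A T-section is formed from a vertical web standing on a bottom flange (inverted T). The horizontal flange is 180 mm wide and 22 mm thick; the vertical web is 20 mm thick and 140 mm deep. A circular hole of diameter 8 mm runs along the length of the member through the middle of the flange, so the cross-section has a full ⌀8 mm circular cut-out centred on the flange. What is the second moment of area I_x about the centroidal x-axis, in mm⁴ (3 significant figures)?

Break the section into simple shapes (no overlaps), measuring from the bottom-left corner of the bounding box.
Flange: 180 × 22, A = 3 960 mm², y = 11 mm, Ī = 159 720 mm⁴.
Web: 20 × 140, A = 2 800 mm², y = 92 mm, Ī = 4 573 333 mm⁴.
Hole (subtracted): ⌀8, A = 50.265 mm², y = 11 mm, Ī = 201.06 mm⁴.
Centroid: ȳ = ΣA·y / ΣA = 44.802 mm.
Transfer each piece to the centroidal x-axis using Ī + A·d² with d = y − 44.802:
  flange: d = -33.802 mm → contributes +4 684 220 mm⁴
  web: d = 47.198 mm → contributes +10 810 853 mm⁴
  hole: d = -33.802 mm → contributes −57 632 mm⁴
Total I = 15 437 441 mm⁴.

I_x ≈ 1.54 × 10⁷ mm⁴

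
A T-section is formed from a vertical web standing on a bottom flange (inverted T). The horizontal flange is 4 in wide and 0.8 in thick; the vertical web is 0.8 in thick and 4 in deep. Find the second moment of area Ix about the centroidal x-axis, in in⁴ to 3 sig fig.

Treat the section as a set of non-overlapping primitives; coordinates are from the bounding-box lower-left.
Flange: 4 × 0.8, A = 3.2 in², y = 0.4 in, Ī = 0.17067 in⁴.
Web: 0.8 × 4, A = 3.2 in², y = 2.8 in, Ī = 4.2667 in⁴.
Centroid: ȳ = ΣA·y / ΣA = 1.6 in.
Transfer each piece to the centroidal x-axis using Ī + A·d² with d = y − 1.6:
  flange: d = -1.2 in → contributes +4.7787 in⁴
  web: d = 1.2 in → contributes +8.8747 in⁴
Total I = 13.653 in⁴.

Ix ≈ 13.7 in⁴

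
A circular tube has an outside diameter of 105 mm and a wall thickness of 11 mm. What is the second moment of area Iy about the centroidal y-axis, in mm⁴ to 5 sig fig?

Iy ≈ 3.6370 × 10⁶ mm⁴

Treat the section as a set of non-overlapping primitives; coordinates are from the bounding-box lower-left.
Outer circle: ⌀105, A = 8659.015 mm², x = 52.5 mm, Ī = 5 966 602 mm⁴.
Bore (subtracted): ⌀83, A = 5410.608 mm², x = 52.5 mm, Ī = 2 329 605 mm⁴.
By symmetry the centroid is at mid-width, x̄ = 52.5 mm.
All pieces are centred on the centroidal y-axis, so I = ΣĪ (holes subtracted) = 3 636 997 mm⁴.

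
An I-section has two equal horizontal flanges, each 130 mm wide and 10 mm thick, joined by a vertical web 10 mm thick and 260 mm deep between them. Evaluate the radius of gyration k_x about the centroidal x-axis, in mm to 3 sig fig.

Split into non-overlapping primitives; take the origin at the lower-left of the bounding box.
Bottom flange: 130 × 10, A = 1 300 mm², y = 5 mm, Ī = 10 833 mm⁴.
Web: 10 × 260, A = 2 600 mm², y = 140 mm, Ī = 14 646 667 mm⁴.
Top flange: 130 × 10, A = 1 300 mm², y = 275 mm, Ī = 10 833 mm⁴.
By symmetry the centroid is at mid-height, ȳ = 140 mm.
Transfer each piece to the centroidal x-axis using Ī + A·d² with d = y − 140:
  bottom flange: d = -135 mm → contributes +23 703 333 mm⁴
  web: d = 0 mm → contributes +14 646 667 mm⁴
  top flange: d = 135 mm → contributes +23 703 333 mm⁴
Total I = 62 053 333 mm⁴.
Radius of gyration: k = √(I/A) = √(62 053 333 / 5 200) = 109.24 mm.

k_x ≈ 109 mm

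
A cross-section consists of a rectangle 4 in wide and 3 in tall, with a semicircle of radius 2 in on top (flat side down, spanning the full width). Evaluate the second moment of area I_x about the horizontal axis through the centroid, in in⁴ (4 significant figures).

Decompose the section into non-overlapping parts with the origin at the bottom-left of its bounding rectangle.
Rectangular body: 4 × 3, A = 12 in², y = 1.5 in, Ī = 9 in⁴.
Semicircular cap: semicircle r = 2, A = 6.28319 in², y = 3.84883 in, Ī = 1.75611 in⁴.
Centroid: ȳ = ΣA·y / ΣA = 2.3072 in.
Transfer each piece to the horizontal axis through the centroid using Ī + A·d² with d = y − 2.3072:
  rectangular body: d = -0.807196 in → contributes +16.8188 in⁴
  semicircular cap: d = 1.54163 in → contributes +16.6889 in⁴
Total I = 33.5077 in⁴.

I_x ≈ 33.51 in⁴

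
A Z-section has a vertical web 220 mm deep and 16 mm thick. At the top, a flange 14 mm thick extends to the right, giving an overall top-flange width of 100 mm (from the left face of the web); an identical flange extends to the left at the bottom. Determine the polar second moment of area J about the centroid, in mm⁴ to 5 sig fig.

J ≈ 4.6526 × 10⁷ mm⁴

Break the section into simple shapes (no overlaps), measuring from the bottom-left corner of the bounding box.
Web: 16 × 220, A = 3 520 mm², y = 110 mm, Ī = 14 197 333 mm⁴.
Top flange (beyond web): 84 × 14, A = 1 176 mm², y = 213 mm, Ī = 19 208 mm⁴.
Bottom flange (beyond web): 84 × 14, A = 1 176 mm², y = 7 mm, Ī = 19 208 mm⁴.
Centroid: ȳ = ΣA·y / ΣA = 110 mm.
Transfer each piece to the centroidal x-axis using Ī + A·d² with d = y − 110:
  web: d = 0 mm → contributes +14 197 333 mm⁴
  top flange (beyond web): d = 103 mm → contributes +12 495 392 mm⁴
  bottom flange (beyond web): d = -103 mm → contributes +12 495 392 mm⁴
Total I = 39 188 117 mm⁴.
For the y-axis: x̄ = 92 mm.
Repeating about the centroidal y-axis gives I_y = 7 338 069 mm⁴.
Polar second moment: J = I_x + I_y = 46 526 187 mm⁴.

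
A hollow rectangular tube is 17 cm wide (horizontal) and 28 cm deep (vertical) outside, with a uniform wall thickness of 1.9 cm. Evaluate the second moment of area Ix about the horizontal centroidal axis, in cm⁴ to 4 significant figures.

Ix ≈ 1.551 × 10⁴ cm⁴

Break the section into simple shapes (no overlaps), measuring from the bottom-left corner of the bounding box.
Outer rectangle: 17 × 28, A = 476 cm², y = 14 cm, Ī = 31098.7 cm⁴.
Inner void (subtracted): 13.2 × 24.2, A = 319.44 cm², y = 14 cm, Ī = 15589.7 cm⁴.
By symmetry the centroid is at mid-height, ȳ = 14 cm.
All pieces are centred on the horizontal centroidal axis, so I = ΣĪ (holes subtracted) = 15508.9 cm⁴.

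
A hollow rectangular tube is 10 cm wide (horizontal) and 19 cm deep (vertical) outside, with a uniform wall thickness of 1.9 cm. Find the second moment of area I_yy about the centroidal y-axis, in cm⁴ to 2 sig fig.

I_yy ≈ 1300 cm⁴

Split into non-overlapping primitives; take the origin at the lower-left of the bounding box.
Outer rectangle: 10 × 19, A = 190 cm², x = 5 cm, Ī = 1 583 cm⁴.
Inner void (subtracted): 6.2 × 15.2, A = 94.24 cm², x = 5 cm, Ī = 301.9 cm⁴.
By symmetry the centroid is at mid-width, x̄ = 5 cm.
All pieces are centred on the centroidal y-axis, so I = ΣĪ (holes subtracted) = 1 281 cm⁴.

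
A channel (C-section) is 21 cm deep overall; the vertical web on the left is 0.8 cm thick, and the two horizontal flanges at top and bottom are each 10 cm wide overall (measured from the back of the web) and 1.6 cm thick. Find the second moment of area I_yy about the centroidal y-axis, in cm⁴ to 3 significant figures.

Treat the section as a set of non-overlapping primitives; coordinates are from the bounding-box lower-left.
Web: 0.8 × 21, A = 16.8 cm², x = 0.4 cm, Ī = 0.896 cm⁴.
Top flange (beyond web): 9.2 × 1.6, A = 14.72 cm², x = 5.4 cm, Ī = 103.83 cm⁴.
Bottom flange (beyond web): 9.2 × 1.6, A = 14.72 cm², x = 5.4 cm, Ī = 103.83 cm⁴.
Centroid: x̄ = ΣA·x / ΣA = 3.5834 cm.
Transfer each piece to the centroidal y-axis using Ī + A·d² with d = x − 3.5834:
  web: d = -3.1834 cm → contributes +171.15 cm⁴
  top flange (beyond web): d = 1.8166 cm → contributes +152.4 cm⁴
  bottom flange (beyond web): d = 1.8166 cm → contributes +152.4 cm⁴
Total I = 475.95 cm⁴.

I_yy ≈ 476 cm⁴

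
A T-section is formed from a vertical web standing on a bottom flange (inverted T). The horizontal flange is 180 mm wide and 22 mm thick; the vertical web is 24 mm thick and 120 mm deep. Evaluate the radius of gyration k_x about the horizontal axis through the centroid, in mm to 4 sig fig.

k_x ≈ 41.92 mm

Split into non-overlapping primitives; take the origin at the lower-left of the bounding box.
Flange: 180 × 22, A = 3 960 mm², y = 11 mm, Ī = 159 720 mm⁴.
Web: 24 × 120, A = 2 880 mm², y = 82 mm, Ī = 3 456 000 mm⁴.
Centroid: ȳ = ΣA·y / ΣA = 40.8947 mm.
Transfer each piece to the horizontal axis through the centroid using Ī + A·d² with d = y − 40.8947:
  flange: d = -29.8947 mm → contributes +3 698 753 mm⁴
  web: d = 41.1053 mm → contributes +8 322 171 mm⁴
Total I = 12 020 924 mm⁴.
Radius of gyration: k = √(I/A) = √(12 020 924 / 6 840) = 41.9219 mm.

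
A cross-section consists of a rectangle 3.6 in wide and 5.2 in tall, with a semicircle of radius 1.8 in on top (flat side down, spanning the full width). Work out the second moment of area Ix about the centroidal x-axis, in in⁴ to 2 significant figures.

Ix ≈ 89 in⁴

Split into non-overlapping primitives; take the origin at the lower-left of the bounding box.
Rectangular body: 3.6 × 5.2, A = 18.72 in², y = 2.6 in, Ī = 42.18 in⁴.
Semicircular cap: semicircle r = 1.8, A = 5.089 in², y = 5.964 in, Ī = 1.152 in⁴.
Centroid: ȳ = ΣA·y / ΣA = 3.319 in.
Transfer each piece to the centroidal x-axis using Ī + A·d² with d = y − 3.319:
  rectangular body: d = -0.7191 in → contributes +51.86 in⁴
  semicircular cap: d = 2.645 in → contributes +36.75 in⁴
Total I = 88.62 in⁴.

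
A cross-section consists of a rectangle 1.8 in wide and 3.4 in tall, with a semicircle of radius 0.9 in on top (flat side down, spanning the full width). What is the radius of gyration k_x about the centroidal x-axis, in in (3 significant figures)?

k_x ≈ 1.19 in

Treat the section as a set of non-overlapping primitives; coordinates are from the bounding-box lower-left.
Rectangular body: 1.8 × 3.4, A = 6.12 in², y = 1.7 in, Ī = 5.8956 in⁴.
Semicircular cap: semicircle r = 0.9, A = 1.2723 in², y = 3.782 in, Ī = 0.072012 in⁴.
Centroid: ȳ = ΣA·y / ΣA = 2.0583 in.
Transfer each piece to the centroidal x-axis using Ī + A·d² with d = y − 2.0583:
  rectangular body: d = -0.35834 in → contributes +6.6815 in⁴
  semicircular cap: d = 1.7236 in → contributes +3.852 in⁴
Total I = 10.533 in⁴.
Radius of gyration: k = √(I/A) = √(10.533 / 7.3923) = 1.1937 in.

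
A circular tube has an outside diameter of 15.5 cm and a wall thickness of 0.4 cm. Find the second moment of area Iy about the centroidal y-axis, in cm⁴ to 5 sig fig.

Iy ≈ 541.20 cm⁴

Split into non-overlapping primitives; take the origin at the lower-left of the bounding box.
Outer circle: ⌀15.5, A = 188.6919 cm², x = 7.75 cm, Ī = 2833.327 cm⁴.
Bore (subtracted): ⌀14.7, A = 169.7167 cm², x = 7.75 cm, Ī = 2292.13 cm⁴.
By symmetry the centroid is at mid-width, x̄ = 7.75 cm.
All pieces are centred on the centroidal y-axis, so I = ΣĪ (holes subtracted) = 541.197 cm⁴.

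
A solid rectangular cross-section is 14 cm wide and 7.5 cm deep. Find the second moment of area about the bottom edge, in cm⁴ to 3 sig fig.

I_base ≈ 1970 cm⁴

The section: 14 × 7.5, A = 105 cm², y = 3.75 cm, Ī = 492.19 cm⁴.
Transfer it to the bottom edge using Ī + A·d² with d = y − 0:
  the section: d = 3.75 cm → contributes +1968.8 cm⁴
Total I = 1968.8 cm⁴.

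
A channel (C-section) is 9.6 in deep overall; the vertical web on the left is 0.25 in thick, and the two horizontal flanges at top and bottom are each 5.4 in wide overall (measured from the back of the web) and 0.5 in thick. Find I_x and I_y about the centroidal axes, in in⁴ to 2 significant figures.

I_x ≈ 130 in⁴, I_y ≈ 23 in⁴

Break the section into simple shapes (no overlaps), measuring from the bottom-left corner of the bounding box.
Web: 0.25 × 9.6, A = 2.4 in², y = 4.8 in, Ī = 18.43 in⁴.
Top flange (beyond web): 5.15 × 0.5, A = 2.575 in², y = 9.35 in, Ī = 0.05365 in⁴.
Bottom flange (beyond web): 5.15 × 0.5, A = 2.575 in², y = 0.25 in, Ī = 0.05365 in⁴.
By symmetry the centroid is at mid-height, ȳ = 4.8 in.
Transfer each piece to the centroidal x-axis using Ī + A·d² with d = y − 4.8:
  web: d = 0 in → contributes +18.43 in⁴
  top flange (beyond web): d = 4.55 in → contributes +53.36 in⁴
  bottom flange (beyond web): d = -4.55 in → contributes +53.36 in⁴
Total I = 125.2 in⁴.
For the y-axis: x̄ = 1.967 in.
Repeating about the centroidal y-axis gives I_y = 23.33 in⁴.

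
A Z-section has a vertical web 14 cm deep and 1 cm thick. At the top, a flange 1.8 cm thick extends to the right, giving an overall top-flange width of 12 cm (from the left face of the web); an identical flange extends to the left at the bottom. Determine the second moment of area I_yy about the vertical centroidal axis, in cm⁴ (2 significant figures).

Split into non-overlapping primitives; take the origin at the lower-left of the bounding box.
Web: 1 × 14, A = 14 cm², x = 11.5 cm, Ī = 1.167 cm⁴.
Top flange (beyond web): 11 × 1.8, A = 19.8 cm², x = 17.5 cm, Ī = 199.7 cm⁴.
Bottom flange (beyond web): 11 × 1.8, A = 19.8 cm², x = 5.5 cm, Ī = 199.7 cm⁴.
Centroid: x̄ = ΣA·x / ΣA = 11.5 cm.
Transfer each piece to the vertical centroidal axis using Ī + A·d² with d = x − 11.5:
  web: d = 0 cm → contributes +1.167 cm⁴
  top flange (beyond web): d = 6 cm → contributes +912.5 cm⁴
  bottom flange (beyond web): d = -6 cm → contributes +912.5 cm⁴
Total I = 1 826 cm⁴.

I_yy ≈ 1800 cm⁴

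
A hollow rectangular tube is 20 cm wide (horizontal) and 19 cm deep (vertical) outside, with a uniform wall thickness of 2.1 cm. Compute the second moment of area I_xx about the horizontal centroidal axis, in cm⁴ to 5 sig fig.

Split into non-overlapping primitives; take the origin at the lower-left of the bounding box.
Outer rectangle: 20 × 19, A = 380 cm², y = 9.5 cm, Ī = 11431.67 cm⁴.
Inner void (subtracted): 15.8 × 14.8, A = 233.84 cm², y = 9.5 cm, Ī = 4268.359 cm⁴.
By symmetry the centroid is at mid-height, ȳ = 9.5 cm.
All pieces are centred on the horizontal centroidal axis, so I = ΣĪ (holes subtracted) = 7163.307 cm⁴.

I_xx ≈ 7163.3 cm⁴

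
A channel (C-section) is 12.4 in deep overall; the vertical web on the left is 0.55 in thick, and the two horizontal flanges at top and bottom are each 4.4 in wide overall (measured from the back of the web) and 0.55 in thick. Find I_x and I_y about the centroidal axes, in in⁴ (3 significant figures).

Break the section into simple shapes (no overlaps), measuring from the bottom-left corner of the bounding box.
Web: 0.55 × 12.4, A = 6.82 in², y = 6.2 in, Ī = 87.387 in⁴.
Top flange (beyond web): 3.85 × 0.55, A = 2.1175 in², y = 12.125 in, Ī = 0.053379 in⁴.
Bottom flange (beyond web): 3.85 × 0.55, A = 2.1175 in², y = 0.275 in, Ī = 0.053379 in⁴.
By symmetry the centroid is at mid-height, ȳ = 6.2 in.
Transfer each piece to the centroidal x-axis using Ī + A·d² with d = y − 6.2:
  web: d = 0 in → contributes +87.387 in⁴
  top flange (beyond web): d = 5.925 in → contributes +74.39 in⁴
  bottom flange (beyond web): d = -5.925 in → contributes +74.39 in⁴
Total I = 236.17 in⁴.
For the y-axis: x̄ = 1.1178 in.
Repeating about the centroidal y-axis gives I_y = 18.048 in⁴.

I_x ≈ 236 in⁴, I_y ≈ 18.0 in⁴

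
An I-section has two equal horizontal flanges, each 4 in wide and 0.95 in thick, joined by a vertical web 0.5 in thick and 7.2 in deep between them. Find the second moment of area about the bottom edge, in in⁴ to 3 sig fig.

I_base ≈ 374 in⁴

Decompose the section into non-overlapping parts with the origin at the bottom-left of its bounding rectangle.
Bottom flange: 4 × 0.95, A = 3.8 in², y = 0.475 in, Ī = 0.28579 in⁴.
Web: 0.5 × 7.2, A = 3.6 in², y = 4.55 in, Ī = 15.552 in⁴.
Top flange: 4 × 0.95, A = 3.8 in², y = 8.625 in, Ī = 0.28579 in⁴.
Transfer each piece to the base of the section using Ī + A·d² with d = y − 0:
  bottom flange: d = 0.475 in → contributes +1.1432 in⁴
  web: d = 4.55 in → contributes +90.081 in⁴
  top flange: d = 8.625 in → contributes +282.97 in⁴
Total I = 374.19 in⁴.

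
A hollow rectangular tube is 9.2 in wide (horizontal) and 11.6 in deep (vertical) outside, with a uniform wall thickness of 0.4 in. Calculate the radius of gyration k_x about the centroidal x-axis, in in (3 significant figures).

Split into non-overlapping primitives; take the origin at the lower-left of the bounding box.
Outer rectangle: 9.2 × 11.6, A = 106.72 in², y = 5.8 in, Ī = 1196.7 in⁴.
Inner void (subtracted): 8.4 × 10.8, A = 90.72 in², y = 5.8 in, Ī = 881.8 in⁴.
By symmetry the centroid is at mid-height, ȳ = 5.8 in.
All pieces are centred on the centroidal x-axis, so I = ΣĪ (holes subtracted) = 314.89 in⁴.
Radius of gyration: k = √(I/A) = √(314.89 / 16) = 4.4363 in.

k_x ≈ 4.44 in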